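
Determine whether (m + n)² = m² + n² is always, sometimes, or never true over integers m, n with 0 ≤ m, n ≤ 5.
It holds at (m, n) = (5, 0) (both sides equal 25), but fails at (m, n) = (5, 3) (LHS = 64, RHS = 34).

Answer: Sometimes true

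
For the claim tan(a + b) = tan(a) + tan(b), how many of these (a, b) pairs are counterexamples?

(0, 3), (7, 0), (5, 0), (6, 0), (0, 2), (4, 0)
0

Testing each pair:
(0, 3): LHS = tan(3) ≈ -0.1425, RHS = tan(3) ≈ -0.1425 → satisfies claim
(7, 0): LHS = tan(7) ≈ 0.8714, RHS = tan(7) ≈ 0.8714 → satisfies claim
(5, 0): LHS = tan(5) ≈ -3.381, RHS = tan(5) ≈ -3.381 → satisfies claim
(6, 0): LHS = tan(6) ≈ -0.291, RHS = tan(6) ≈ -0.291 → satisfies claim
(0, 2): LHS = tan(2) ≈ -2.185, RHS = tan(2) ≈ -2.185 → satisfies claim
(4, 0): LHS = tan(4) ≈ 1.158, RHS = tan(4) ≈ 1.158 → satisfies claim

That makes 0 counterexamples.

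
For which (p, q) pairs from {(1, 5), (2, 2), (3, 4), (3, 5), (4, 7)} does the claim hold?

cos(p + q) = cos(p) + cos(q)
Testing each pair:
(1, 5): LHS = cos(6) ≈ 0.9602, RHS = cos(5) + cos(1) ≈ 0.824 → fails
(2, 2): LHS = cos(4) ≈ -0.6536, RHS = 2·cos(2) ≈ -0.8323 → fails
(3, 4): LHS = cos(7) ≈ 0.7539, RHS = cos(3) + cos(4) ≈ -1.644 → fails
(3, 5): LHS = cos(8) ≈ -0.1455, RHS = cos(3) + cos(5) ≈ -0.7063 → fails
(4, 7): LHS = cos(11) ≈ 0.004426, RHS = cos(4) + cos(7) ≈ 0.1003 → fails

No pair satisfies the claim.

Answer: None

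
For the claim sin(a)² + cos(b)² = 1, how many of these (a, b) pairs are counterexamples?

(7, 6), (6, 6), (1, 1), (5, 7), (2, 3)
Testing each pair:
(7, 6): LHS = sin(7)² + cos(6)² ≈ 1.354, RHS = 1 → counterexample
(6, 6): LHS = sin(6)² + cos(6)² = 1, RHS = 1 → satisfies claim
(1, 1): LHS = cos(1)² + sin(1)² = 1, RHS = 1 → satisfies claim
(5, 7): LHS = cos(7)² + sin(5)² ≈ 1.488, RHS = 1 → counterexample
(2, 3): LHS = sin(2)² + cos(3)² ≈ 1.807, RHS = 1 → counterexample

That makes 3 counterexamples.

Answer: 3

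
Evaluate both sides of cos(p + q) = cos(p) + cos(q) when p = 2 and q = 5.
LHS = cos(2 + 5) = cos(7) ≈ 0.7539
RHS = cos(2) + cos(5) ≈ -0.1325

LHS ≠ RHS (they differ by about 0.8864), so the equation does not hold here.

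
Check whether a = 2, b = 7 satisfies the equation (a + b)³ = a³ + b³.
Substituting a = 2, b = 7:

LHS = (2 + 7)³ = 729
RHS = 2³ + 7³ = 351

LHS ≠ RHS, so the equation does not hold at this point.

Answer: Fails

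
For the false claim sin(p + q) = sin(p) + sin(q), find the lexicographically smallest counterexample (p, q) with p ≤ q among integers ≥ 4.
Substituting (4, 4) into the claim:
LHS = sin(4 + 4) = sin(8) ≈ 0.9894
RHS = sin(4) + sin(4) = 2·sin(4) ≈ -1.514

Since LHS ≠ RHS, this pair disproves the claim, and no lexicographically smaller pair (p ≤ q, integers ≥ 4) does.

For instance (4, 11) is also a counterexample (LHS = sin(15) ≈ 0.6503, RHS = sin(11) + sin(4) ≈ -1.757), but it's lexicographically larger.

Answer: (p, q) = (4, 4)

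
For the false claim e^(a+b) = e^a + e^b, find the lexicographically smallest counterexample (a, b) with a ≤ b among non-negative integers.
Substituting (0, 0) into the claim:
LHS = e^(0+0) = 1
RHS = e^0 + e^0 = 2

Since LHS ≠ RHS, this pair disproves the claim, and no lexicographically smaller pair (a ≤ b, non-negative integers) does.

For instance (2, 5) is also a counterexample (LHS = e^7 ≈ 1097, RHS = e^2 + e^5 ≈ 155.8), but it's lexicographically larger.

Answer: (a, b) = (0, 0)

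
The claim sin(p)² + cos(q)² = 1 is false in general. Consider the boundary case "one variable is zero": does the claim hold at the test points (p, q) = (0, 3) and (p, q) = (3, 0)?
No, fails at both test points

At (0, 3): LHS = cos(3)² ≈ 0.9801 ≠ RHS = 1
At (3, 0): LHS = sin(3)² + 1 ≈ 1.02 ≠ RHS = 1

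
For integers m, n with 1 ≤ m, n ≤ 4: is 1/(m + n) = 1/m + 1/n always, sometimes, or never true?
The claim fails for every pair in the range. For instance at (m, n) = (4, 4): LHS = 1/8, RHS = 1/2.

Answer: Never true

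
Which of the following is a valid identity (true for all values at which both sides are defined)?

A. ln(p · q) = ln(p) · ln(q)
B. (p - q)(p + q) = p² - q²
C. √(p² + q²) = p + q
A: fails at (2, 3) — LHS = ln(6) ≈ 1.792, RHS = ln(2)·ln(3) ≈ 0.7615.
B: holds — e.g. at (0, 1), both sides equal -1.
C: fails at (2, 5) — LHS = √(29) ≈ 5.385, RHS = 7.

Answer: B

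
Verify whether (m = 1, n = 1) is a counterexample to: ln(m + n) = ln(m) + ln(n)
Substituting m = 1, n = 1:
LHS = ln(1 + 1) = ln(2) ≈ 0.6931
RHS = ln(1) + ln(1) = 0

Since LHS ≠ RHS, this pair disproves the claim.

Answer: Yes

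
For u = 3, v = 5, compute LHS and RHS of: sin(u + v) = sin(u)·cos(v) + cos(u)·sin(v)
LHS = sin(3 + 5) = sin(8) ≈ 0.9894
RHS = sin(3)·cos(5) + cos(3)·sin(5) = sin(3)·cos(5) + sin(5)·cos(3) ≈ 0.9894

LHS = RHS: the two sides agree.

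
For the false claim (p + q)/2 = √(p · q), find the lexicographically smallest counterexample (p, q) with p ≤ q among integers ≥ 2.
Substituting (2, 3) into the claim:
LHS = (2 + 3)/2 = 5/2
RHS = √(2 · 3) = √(6) ≈ 2.449

Since LHS ≠ RHS, this pair disproves the claim, and no lexicographically smaller pair (p ≤ q, integers ≥ 2) does.

For instance (3, 7) is also a counterexample (LHS = 5, RHS = √(21) ≈ 4.583), but it's lexicographically larger.

Answer: (p, q) = (2, 3)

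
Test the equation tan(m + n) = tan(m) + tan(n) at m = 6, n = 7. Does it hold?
Substituting m = 6, n = 7:

LHS = tan(6 + 7) = tan(13) ≈ 0.463
RHS = tan(6) + tan(7) ≈ 0.5804

LHS ≠ RHS, so the equation does not hold at this point.

Answer: Fails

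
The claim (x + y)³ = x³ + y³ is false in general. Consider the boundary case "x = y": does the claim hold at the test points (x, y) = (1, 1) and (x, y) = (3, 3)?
At (1, 1): LHS = 8 ≠ RHS = 2
At (3, 3): LHS = 216 ≠ RHS = 54

Answer: No, fails at both test points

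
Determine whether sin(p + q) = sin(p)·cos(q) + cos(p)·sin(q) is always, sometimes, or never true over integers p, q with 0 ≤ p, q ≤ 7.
The identity holds for every pair in the range. For instance at (p, q) = (0, 5): both sides equal sin(5) ≈ -0.9589.

Answer: Always true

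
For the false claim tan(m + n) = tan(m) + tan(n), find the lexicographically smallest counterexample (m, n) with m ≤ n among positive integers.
Substituting (1, 1) into the claim:
LHS = tan(1 + 1) = tan(2) ≈ -2.185
RHS = tan(1) + tan(1) = 2·tan(1) ≈ 3.115

Since LHS ≠ RHS, this pair disproves the claim, and no lexicographically smaller pair (m ≤ n, positive integers) does.

For instance (2, 4) is also a counterexample (LHS = tan(6) ≈ -0.291, RHS = tan(2) + tan(4) ≈ -1.027), but it's lexicographically larger.

Answer: (m, n) = (1, 1)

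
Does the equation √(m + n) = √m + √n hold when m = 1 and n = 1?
Fails

Substituting m = 1, n = 1:

LHS = √(1 + 1) = √(2) ≈ 1.414
RHS = √1 + √1 = 2

LHS ≠ RHS, so the equation does not hold at this point.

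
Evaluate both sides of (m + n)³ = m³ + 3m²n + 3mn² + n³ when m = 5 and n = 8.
LHS = (5 + 8)³ = 2197
RHS = 5³ + 3·5²·8 + 3·5·8² + 8³ = 2197

LHS = RHS: the two sides agree.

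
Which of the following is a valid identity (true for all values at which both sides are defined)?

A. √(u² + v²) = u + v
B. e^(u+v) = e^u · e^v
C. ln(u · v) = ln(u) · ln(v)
A: fails at (4, 5) — LHS = √(41) ≈ 6.403, RHS = 9.
B: holds — e.g. at (1, 4), both sides equal e^5 ≈ 148.4.
C: fails at (3, 4) — LHS = ln(12) ≈ 2.485, RHS = ln(3)·ln(4) ≈ 1.523.

Answer: B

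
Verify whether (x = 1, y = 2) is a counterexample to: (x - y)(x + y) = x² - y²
Substituting x = 1, y = 2:
LHS = (1 - 2)(1 + 2) = -3
RHS = 1² - 2² = -3

The sides agree, so this pair does not disprove the claim.

Answer: No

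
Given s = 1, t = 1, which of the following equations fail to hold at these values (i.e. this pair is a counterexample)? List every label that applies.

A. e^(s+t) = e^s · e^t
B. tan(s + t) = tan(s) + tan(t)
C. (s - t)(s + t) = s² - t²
Evaluating each claim at the given values:
A. LHS = e^2 ≈ 7.389, RHS = e^2 ≈ 7.389 → holds here (LHS = RHS)
B. LHS = tan(2) ≈ -2.185, RHS = 2·tan(1) ≈ 3.115 → fails here (LHS ≠ RHS)
C. LHS = 0, RHS = 0 → holds here (LHS = RHS)

Answer: B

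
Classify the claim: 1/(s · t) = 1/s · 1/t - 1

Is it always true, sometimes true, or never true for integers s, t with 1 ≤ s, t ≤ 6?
The claim fails for every pair in the range. For instance at (s, t) = (2, 3): LHS = 1/6, RHS = -5/6.

Answer: Never true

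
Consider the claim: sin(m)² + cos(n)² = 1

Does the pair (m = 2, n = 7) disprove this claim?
Yes

Substituting m = 2, n = 7:
LHS = sin(2)² + cos(7)² ≈ 1.395
RHS = 1

Since LHS ≠ RHS, this pair disproves the claim.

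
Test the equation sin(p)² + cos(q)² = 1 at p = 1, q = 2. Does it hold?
Substituting p = 1, q = 2:

LHS = sin(1)² + cos(2)² ≈ 0.8813
RHS = 1

LHS ≠ RHS, so the equation does not hold at this point.

Answer: Fails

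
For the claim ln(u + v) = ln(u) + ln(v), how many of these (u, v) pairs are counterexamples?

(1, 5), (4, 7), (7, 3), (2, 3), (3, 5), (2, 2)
5

Testing each pair:
(1, 5): LHS = ln(6) ≈ 1.792, RHS = ln(5) ≈ 1.609 → counterexample
(4, 7): LHS = ln(11) ≈ 2.398, RHS = ln(4) + ln(7) ≈ 3.332 → counterexample
(7, 3): LHS = ln(10) ≈ 2.303, RHS = ln(3) + ln(7) ≈ 3.045 → counterexample
(2, 3): LHS = ln(5) ≈ 1.609, RHS = ln(2) + ln(3) ≈ 1.792 → counterexample
(3, 5): LHS = ln(8) ≈ 2.079, RHS = ln(3) + ln(5) ≈ 2.708 → counterexample
(2, 2): LHS = ln(4) ≈ 1.386, RHS = 2·ln(2) ≈ 1.386 → satisfies claim

That makes 5 counterexamples.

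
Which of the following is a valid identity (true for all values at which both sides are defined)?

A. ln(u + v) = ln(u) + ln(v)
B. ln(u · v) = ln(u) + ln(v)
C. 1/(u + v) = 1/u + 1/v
B

A: fails at (3, 5) — LHS = ln(8) ≈ 2.079, RHS = ln(3) + ln(5) ≈ 2.708.
B: holds — e.g. at (2, 2), both sides equal ln(4) ≈ 1.386.
C: fails at (3, 4) — LHS = 1/7, RHS = 7/12.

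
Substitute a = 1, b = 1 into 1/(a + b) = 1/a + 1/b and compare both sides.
LHS = 1/(1 + 1) = 1/2
RHS = 1/1 + 1/1 = 2

LHS ≠ RHS, so the equation does not hold here.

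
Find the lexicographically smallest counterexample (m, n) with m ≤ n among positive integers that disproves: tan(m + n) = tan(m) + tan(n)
(m, n) = (1, 1)

Substituting (1, 1) into the claim:
LHS = tan(1 + 1) = tan(2) ≈ -2.185
RHS = tan(1) + tan(1) = 2·tan(1) ≈ 3.115

Since LHS ≠ RHS, this pair disproves the claim, and no lexicographically smaller pair (m ≤ n, positive integers) does.

For instance (7, 8) is also a counterexample (LHS = tan(15) ≈ -0.856, RHS = tan(8) + tan(7) ≈ -5.928), but it's lexicographically larger.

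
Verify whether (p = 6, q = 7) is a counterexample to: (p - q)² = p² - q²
Substituting p = 6, q = 7:
LHS = (6 - 7)² = 1
RHS = 6² - 7² = -13

Since LHS ≠ RHS, this pair disproves the claim.

Answer: Yes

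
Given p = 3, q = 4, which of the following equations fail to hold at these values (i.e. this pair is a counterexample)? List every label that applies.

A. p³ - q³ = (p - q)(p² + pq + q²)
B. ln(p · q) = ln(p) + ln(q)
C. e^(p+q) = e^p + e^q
Evaluating each claim at the given values:
A. LHS = -37, RHS = -37 → holds here (LHS = RHS)
B. LHS = ln(12) ≈ 2.485, RHS = ln(3) + ln(4) ≈ 2.485 → holds here (LHS = RHS)
C. LHS = e^7 ≈ 1097, RHS = e^3 + e^4 ≈ 74.68 → fails here (LHS ≠ RHS)

Answer: C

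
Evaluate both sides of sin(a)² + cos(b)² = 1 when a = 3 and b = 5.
LHS = sin(3)² + cos(5)² ≈ 0.1004
RHS = 1

LHS ≠ RHS (they differ by about 0.8996), so the equation does not hold here.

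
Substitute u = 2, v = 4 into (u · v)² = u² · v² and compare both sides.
LHS = (2 · 4)² = 64
RHS = 2² · 4² = 64

LHS = RHS: the two sides agree.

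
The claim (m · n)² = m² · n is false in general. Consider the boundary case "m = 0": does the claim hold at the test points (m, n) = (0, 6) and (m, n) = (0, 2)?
At (0, 6): LHS = 0, RHS = 0 → equal
At (0, 2): LHS = 0, RHS = 0 → equal

So the claim does hold at both of these boundary points, even though it is not an identity.

Answer: Yes, holds at both test points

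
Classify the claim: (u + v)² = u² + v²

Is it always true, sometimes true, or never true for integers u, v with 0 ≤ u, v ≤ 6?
Sometimes true

It holds at (u, v) = (1, 0) (both sides equal 1), but fails at (u, v) = (2, 4) (LHS = 36, RHS = 20).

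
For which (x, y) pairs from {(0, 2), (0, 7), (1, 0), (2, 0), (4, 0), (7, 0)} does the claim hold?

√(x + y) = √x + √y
Testing each pair:
(0, 2): LHS = √(2) ≈ 1.414, RHS = √(2) ≈ 1.414 → holds
(0, 7): LHS = √(7) ≈ 2.646, RHS = √(7) ≈ 2.646 → holds
(1, 0): LHS = 1, RHS = 1 → holds
(2, 0): LHS = √(2) ≈ 1.414, RHS = √(2) ≈ 1.414 → holds
(4, 0): LHS = 2, RHS = 2 → holds
(7, 0): LHS = √(7) ≈ 2.646, RHS = √(7) ≈ 2.646 → holds

Every pair satisfies the claim.

Answer: All pairs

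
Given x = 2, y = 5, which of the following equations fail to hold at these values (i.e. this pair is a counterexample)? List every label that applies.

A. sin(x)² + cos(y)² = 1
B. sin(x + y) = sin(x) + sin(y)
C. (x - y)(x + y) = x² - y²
Evaluating each claim at the given values:
A. LHS = cos(5)² + sin(2)² ≈ 0.9073, RHS = 1 → fails here (LHS ≠ RHS)
B. LHS = sin(7) ≈ 0.657, RHS = sin(5) + sin(2) ≈ -0.04963 → fails here (LHS ≠ RHS)
C. LHS = -21, RHS = -21 → holds here (LHS = RHS)

Answer: A, B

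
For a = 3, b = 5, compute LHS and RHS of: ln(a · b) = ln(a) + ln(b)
LHS = ln(3 · 5) = ln(15) ≈ 2.708
RHS = ln(3) + ln(5) ≈ 2.708

LHS = RHS: the two sides agree.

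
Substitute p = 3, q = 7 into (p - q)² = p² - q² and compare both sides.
LHS = (3 - 7)² = 16
RHS = 3² - 7² = -40

LHS ≠ RHS, so the equation does not hold here.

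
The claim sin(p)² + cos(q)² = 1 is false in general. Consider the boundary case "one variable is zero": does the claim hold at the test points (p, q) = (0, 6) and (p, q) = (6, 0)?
No, fails at both test points

At (0, 6): LHS = cos(6)² ≈ 0.9219 ≠ RHS = 1
At (6, 0): LHS = sin(6)² + 1 ≈ 1.078 ≠ RHS = 1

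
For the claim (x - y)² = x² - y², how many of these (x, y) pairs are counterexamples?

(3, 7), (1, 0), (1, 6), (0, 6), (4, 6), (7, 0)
Testing each pair:
(3, 7): LHS = 16, RHS = -40 → counterexample
(1, 0): LHS = 1, RHS = 1 → satisfies claim
(1, 6): LHS = 25, RHS = -35 → counterexample
(0, 6): LHS = 36, RHS = -36 → counterexample
(4, 6): LHS = 4, RHS = -20 → counterexample
(7, 0): LHS = 49, RHS = 49 → satisfies claim

That makes 4 counterexamples.

Answer: 4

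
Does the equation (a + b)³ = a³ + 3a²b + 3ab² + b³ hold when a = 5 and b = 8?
Substituting a = 5, b = 8:

LHS = (5 + 8)³ = 2197
RHS = 5³ + 3·5²·8 + 3·5·8² + 8³ = 2197

LHS = RHS, so the equation holds at this point.

Answer: Holds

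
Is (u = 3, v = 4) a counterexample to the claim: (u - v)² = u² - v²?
Yes

Substituting u = 3, v = 4:
LHS = (3 - 4)² = 1
RHS = 3² - 4² = -7

Since LHS ≠ RHS, this pair disproves the claim.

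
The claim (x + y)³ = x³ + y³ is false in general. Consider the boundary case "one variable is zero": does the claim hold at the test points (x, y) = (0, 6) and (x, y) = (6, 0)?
Yes, holds at both test points

At (0, 6): LHS = 216, RHS = 216 → equal
At (6, 0): LHS = 216, RHS = 216 → equal

So the claim does hold at both of these boundary points, even though it is not an identity.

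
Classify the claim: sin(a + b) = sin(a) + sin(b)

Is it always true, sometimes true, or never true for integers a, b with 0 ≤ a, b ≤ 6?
Sometimes true

It holds at (a, b) = (4, 0) (both sides equal sin(4) ≈ -0.7568), but fails at (a, b) = (3, 4) (LHS = sin(7) ≈ 0.657, RHS = sin(4) + sin(3) ≈ -0.6157).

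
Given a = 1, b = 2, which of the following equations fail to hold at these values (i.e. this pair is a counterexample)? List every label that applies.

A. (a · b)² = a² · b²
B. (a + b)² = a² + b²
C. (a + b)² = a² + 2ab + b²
B

Evaluating each claim at the given values:
A. LHS = 4, RHS = 4 → holds here (LHS = RHS)
B. LHS = 9, RHS = 5 → fails here (LHS ≠ RHS)
C. LHS = 9, RHS = 9 → holds here (LHS = RHS)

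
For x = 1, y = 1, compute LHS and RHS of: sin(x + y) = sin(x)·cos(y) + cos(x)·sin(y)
LHS = sin(1 + 1) = sin(2) ≈ 0.9093
RHS = sin(1)·cos(1) + cos(1)·sin(1) = 2·sin(1)·cos(1) ≈ 0.9093

LHS = RHS: the two sides agree.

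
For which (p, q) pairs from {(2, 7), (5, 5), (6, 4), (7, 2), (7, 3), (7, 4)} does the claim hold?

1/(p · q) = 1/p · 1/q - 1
Testing each pair:
(2, 7): LHS = 1/14, RHS = -13/14 → fails
(5, 5): LHS = 1/25, RHS = -24/25 → fails
(6, 4): LHS = 1/24, RHS = -23/24 → fails
(7, 2): LHS = 1/14, RHS = -13/14 → fails
(7, 3): LHS = 1/21, RHS = -20/21 → fails
(7, 4): LHS = 1/28, RHS = -27/28 → fails

No pair satisfies the claim.

Answer: None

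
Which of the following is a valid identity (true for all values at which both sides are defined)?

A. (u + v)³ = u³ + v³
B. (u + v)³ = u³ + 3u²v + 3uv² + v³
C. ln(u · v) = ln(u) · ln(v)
A: fails at (4, 6) — LHS = 1000, RHS = 280.
B: holds — e.g. at (4, 4), both sides equal 512.
C: fails at (4, 4) — LHS = ln(16) ≈ 2.773, RHS = ln(4)² ≈ 1.922.

Answer: B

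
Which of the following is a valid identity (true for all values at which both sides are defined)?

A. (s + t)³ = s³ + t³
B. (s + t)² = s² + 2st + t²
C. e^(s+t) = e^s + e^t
A: fails at (3, 7) — LHS = 1000, RHS = 370.
B: holds — e.g. at (0, 1), both sides equal 1.
C: fails at (3, 7) — LHS = e^10 ≈ 22026.5, RHS = e^3 + e^7 ≈ 1117.

Answer: B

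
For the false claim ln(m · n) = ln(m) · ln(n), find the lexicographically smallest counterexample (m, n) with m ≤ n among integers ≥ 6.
(m, n) = (6, 6)

Substituting (6, 6) into the claim:
LHS = ln(6 · 6) = ln(36) ≈ 3.584
RHS = ln(6) · ln(6) = ln(6)² ≈ 3.21

Since LHS ≠ RHS, this pair disproves the claim, and no lexicographically smaller pair (m ≤ n, integers ≥ 6) does.

For instance (8, 10) is also a counterexample (LHS = ln(80) ≈ 4.382, RHS = ln(8)·ln(10) ≈ 4.788), but it's lexicographically larger.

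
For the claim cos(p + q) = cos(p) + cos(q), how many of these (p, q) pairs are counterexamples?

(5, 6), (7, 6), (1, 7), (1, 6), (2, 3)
5

Testing each pair:
(5, 6): LHS = cos(11) ≈ 0.004426, RHS = cos(5) + cos(6) ≈ 1.244 → counterexample
(7, 6): LHS = cos(13) ≈ 0.9074, RHS = cos(7) + cos(6) ≈ 1.714 → counterexample
(1, 7): LHS = cos(8) ≈ -0.1455, RHS = cos(1) + cos(7) ≈ 1.294 → counterexample
(1, 6): LHS = cos(7) ≈ 0.7539, RHS = cos(1) + cos(6) ≈ 1.5 → counterexample
(2, 3): LHS = cos(5) ≈ 0.2837, RHS = cos(3) + cos(2) ≈ -1.406 → counterexample

That makes 5 counterexamples.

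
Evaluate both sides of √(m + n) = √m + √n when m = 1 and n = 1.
LHS = √(1 + 1) = √(2) ≈ 1.414
RHS = √1 + √1 = 2

LHS ≠ RHS (they differ by about 0.5858), so the equation does not hold here.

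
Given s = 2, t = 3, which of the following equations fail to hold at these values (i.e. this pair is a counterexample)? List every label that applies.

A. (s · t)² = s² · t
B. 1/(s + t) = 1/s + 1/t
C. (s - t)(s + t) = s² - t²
Evaluating each claim at the given values:
A. LHS = 36, RHS = 12 → fails here (LHS ≠ RHS)
B. LHS = 1/5, RHS = 5/6 → fails here (LHS ≠ RHS)
C. LHS = -5, RHS = -5 → holds here (LHS = RHS)

Answer: A, B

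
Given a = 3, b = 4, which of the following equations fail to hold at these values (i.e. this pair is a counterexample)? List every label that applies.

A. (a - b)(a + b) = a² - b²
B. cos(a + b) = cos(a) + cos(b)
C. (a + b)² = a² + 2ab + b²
Evaluating each claim at the given values:
A. LHS = -7, RHS = -7 → holds here (LHS = RHS)
B. LHS = cos(7) ≈ 0.7539, RHS = cos(3) + cos(4) ≈ -1.644 → fails here (LHS ≠ RHS)
C. LHS = 49, RHS = 49 → holds here (LHS = RHS)

Answer: B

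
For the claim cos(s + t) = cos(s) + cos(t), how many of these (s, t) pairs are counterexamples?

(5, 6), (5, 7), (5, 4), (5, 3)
4

Testing each pair:
(5, 6): LHS = cos(11) ≈ 0.004426, RHS = cos(5) + cos(6) ≈ 1.244 → counterexample
(5, 7): LHS = cos(12) ≈ 0.8439, RHS = cos(5) + cos(7) ≈ 1.038 → counterexample
(5, 4): LHS = cos(9) ≈ -0.9111, RHS = cos(4) + cos(5) ≈ -0.37 → counterexample
(5, 3): LHS = cos(8) ≈ -0.1455, RHS = cos(3) + cos(5) ≈ -0.7063 → counterexample

That makes 4 counterexamples.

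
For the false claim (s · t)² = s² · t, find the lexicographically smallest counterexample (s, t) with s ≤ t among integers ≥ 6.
Substituting (6, 6) into the claim:
LHS = (6 · 6)² = 1296
RHS = 6² · 6 = 216

Since LHS ≠ RHS, this pair disproves the claim, and no lexicographically smaller pair (s ≤ t, integers ≥ 6) does.

For instance (7, 12) is also a counterexample (LHS = 7056, RHS = 588), but it's lexicographically larger.

Answer: (s, t) = (6, 6)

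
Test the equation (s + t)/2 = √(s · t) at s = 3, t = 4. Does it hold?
Substituting s = 3, t = 4:

LHS = (3 + 4)/2 = 7/2
RHS = √(3 · 4) = 2·√(3) ≈ 3.464

LHS ≠ RHS, so the equation does not hold at this point.

Answer: Fails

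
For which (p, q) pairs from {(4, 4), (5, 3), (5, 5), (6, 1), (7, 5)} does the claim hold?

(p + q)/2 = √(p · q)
(4, 4), (5, 5)

Testing each pair:
(4, 4): LHS = 4, RHS = 4 → holds
(5, 3): LHS = 4, RHS = √(15) ≈ 3.873 → fails
(5, 5): LHS = 5, RHS = 5 → holds
(6, 1): LHS = 7/2, RHS = √(6) ≈ 2.449 → fails
(7, 5): LHS = 6, RHS = √(35) ≈ 5.916 → fails

2 of 5 pairs satisfy the claim.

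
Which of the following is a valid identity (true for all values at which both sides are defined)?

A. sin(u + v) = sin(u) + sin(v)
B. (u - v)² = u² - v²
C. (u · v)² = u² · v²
A: fails at (1, 2) — LHS = sin(3) ≈ 0.1411, RHS = sin(1) + sin(2) ≈ 1.751.
B: fails at (1, 2) — LHS = 1, RHS = -3.
C: holds — e.g. at (2, 4), both sides equal 64.

Answer: C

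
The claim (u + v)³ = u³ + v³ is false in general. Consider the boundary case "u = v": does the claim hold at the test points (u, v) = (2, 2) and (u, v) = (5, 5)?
No, fails at both test points

At (2, 2): LHS = 64 ≠ RHS = 16
At (5, 5): LHS = 1000 ≠ RHS = 250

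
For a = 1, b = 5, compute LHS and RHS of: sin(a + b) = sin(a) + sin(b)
LHS = sin(1 + 5) = sin(6) ≈ -0.2794
RHS = sin(1) + sin(5) ≈ -0.1175

LHS ≠ RHS (they differ by about 0.162), so the equation does not hold here.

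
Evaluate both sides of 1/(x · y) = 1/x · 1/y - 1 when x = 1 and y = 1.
LHS = 1/(1 · 1) = 1
RHS = 1/1 · 1/1 - 1 = 0

LHS ≠ RHS, so the equation does not hold here.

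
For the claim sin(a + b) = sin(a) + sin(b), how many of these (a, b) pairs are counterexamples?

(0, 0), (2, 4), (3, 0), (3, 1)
Testing each pair:
(0, 0): LHS = 0, RHS = 0 → satisfies claim
(2, 4): LHS = sin(6) ≈ -0.2794, RHS = sin(4) + sin(2) ≈ 0.1525 → counterexample
(3, 0): LHS = sin(3) ≈ 0.1411, RHS = sin(3) ≈ 0.1411 → satisfies claim
(3, 1): LHS = sin(4) ≈ -0.7568, RHS = sin(3) + sin(1) ≈ 0.9826 → counterexample

That makes 2 counterexamples.

Answer: 2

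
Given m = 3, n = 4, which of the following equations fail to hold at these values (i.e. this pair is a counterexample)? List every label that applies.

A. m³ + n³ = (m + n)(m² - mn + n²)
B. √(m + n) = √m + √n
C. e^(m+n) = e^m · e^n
B

Evaluating each claim at the given values:
A. LHS = 91, RHS = 91 → holds here (LHS = RHS)
B. LHS = √(7) ≈ 2.646, RHS = √(3) + 2 ≈ 3.732 → fails here (LHS ≠ RHS)
C. LHS = e^7 ≈ 1097, RHS = e^7 ≈ 1097 → holds here (LHS = RHS)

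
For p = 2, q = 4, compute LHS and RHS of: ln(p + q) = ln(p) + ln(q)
LHS = ln(2 + 4) = ln(6) ≈ 1.792
RHS = ln(2) + ln(4) ≈ 2.079

LHS ≠ RHS (they differ by about 0.2877), so the equation does not hold here.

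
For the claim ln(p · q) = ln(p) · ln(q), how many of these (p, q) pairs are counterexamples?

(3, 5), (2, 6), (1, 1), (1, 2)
Testing each pair:
(3, 5): LHS = ln(15) ≈ 2.708, RHS = ln(3)·ln(5) ≈ 1.768 → counterexample
(2, 6): LHS = ln(12) ≈ 2.485, RHS = ln(2)·ln(6) ≈ 1.242 → counterexample
(1, 1): LHS = 0, RHS = 0 → satisfies claim
(1, 2): LHS = ln(2) ≈ 0.6931, RHS = 0 → counterexample

That makes 3 counterexamples.

Answer: 3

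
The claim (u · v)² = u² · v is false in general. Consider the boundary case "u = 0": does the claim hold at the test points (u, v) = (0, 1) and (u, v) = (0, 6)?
Yes, holds at both test points

At (0, 1): LHS = 0, RHS = 0 → equal
At (0, 6): LHS = 0, RHS = 0 → equal

So the claim does hold at both of these boundary points, even though it is not an identity.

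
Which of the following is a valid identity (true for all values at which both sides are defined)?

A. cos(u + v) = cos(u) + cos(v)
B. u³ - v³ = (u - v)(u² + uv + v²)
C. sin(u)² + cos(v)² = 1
A: fails at (1, 1) — LHS = cos(2) ≈ -0.4161, RHS = 2·cos(1) ≈ 1.081.
B: holds — e.g. at (2, 3), both sides equal -19.
C: fails at (2, 4) — LHS = cos(4)² + sin(2)² ≈ 1.254, RHS = 1.

Answer: B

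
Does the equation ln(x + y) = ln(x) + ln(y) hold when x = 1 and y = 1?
Fails

Substituting x = 1, y = 1:

LHS = ln(1 + 1) = ln(2) ≈ 0.6931
RHS = ln(1) + ln(1) = 0

LHS ≠ RHS, so the equation does not hold at this point.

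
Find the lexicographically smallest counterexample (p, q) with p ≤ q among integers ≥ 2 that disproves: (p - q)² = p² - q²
(p, q) = (2, 3)

At (2, 2): both sides equal 0, so it holds there.

Substituting (2, 3) into the claim:
LHS = (2 - 3)² = 1
RHS = 2² - 3² = -5

Since LHS ≠ RHS, this pair disproves the claim, and no lexicographically smaller pair (p ≤ q, integers ≥ 2) does.

For instance (4, 9) is also a counterexample (LHS = 25, RHS = -65), but it's lexicographically larger.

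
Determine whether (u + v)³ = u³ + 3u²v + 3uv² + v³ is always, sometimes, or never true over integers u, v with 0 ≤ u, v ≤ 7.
The identity holds for every pair in the range. For instance at (u, v) = (6, 5): both sides equal 1331.

Answer: Always true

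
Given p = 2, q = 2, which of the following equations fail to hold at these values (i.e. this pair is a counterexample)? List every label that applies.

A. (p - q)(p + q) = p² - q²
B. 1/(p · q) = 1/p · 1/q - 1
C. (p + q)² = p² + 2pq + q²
B

Evaluating each claim at the given values:
A. LHS = 0, RHS = 0 → holds here (LHS = RHS)
B. LHS = 1/4, RHS = -3/4 → fails here (LHS ≠ RHS)
C. LHS = 16, RHS = 16 → holds here (LHS = RHS)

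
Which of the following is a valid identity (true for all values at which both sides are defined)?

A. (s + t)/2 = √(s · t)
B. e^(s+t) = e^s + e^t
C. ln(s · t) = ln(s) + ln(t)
C

A: fails at (2, 4) — LHS = 3, RHS = 2·√(2) ≈ 2.828.
B: fails at (2, 5) — LHS = e^7 ≈ 1097, RHS = e^2 + e^5 ≈ 155.8.
C: holds — e.g. at (5, 5), both sides equal ln(25) ≈ 3.219.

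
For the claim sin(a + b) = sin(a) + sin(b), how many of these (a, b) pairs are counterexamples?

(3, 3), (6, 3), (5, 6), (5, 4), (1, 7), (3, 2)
Testing each pair:
(3, 3): LHS = sin(6) ≈ -0.2794, RHS = 2·sin(3) ≈ 0.2822 → counterexample
(6, 3): LHS = sin(9) ≈ 0.4121, RHS = sin(6) + sin(3) ≈ -0.1383 → counterexample
(5, 6): LHS = sin(11) ≈ -1, RHS = sin(5) + sin(6) ≈ -1.238 → counterexample
(5, 4): LHS = sin(9) ≈ 0.4121, RHS = sin(5) + sin(4) ≈ -1.716 → counterexample
(1, 7): LHS = sin(8) ≈ 0.9894, RHS = sin(7) + sin(1) ≈ 1.498 → counterexample
(3, 2): LHS = sin(5) ≈ -0.9589, RHS = sin(3) + sin(2) ≈ 1.05 → counterexample

That makes 6 counterexamples.

Answer: 6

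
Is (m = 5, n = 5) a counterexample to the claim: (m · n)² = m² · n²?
No

Substituting m = 5, n = 5:
LHS = (5 · 5)² = 625
RHS = 5² · 5² = 625

The sides agree, so this pair does not disprove the claim.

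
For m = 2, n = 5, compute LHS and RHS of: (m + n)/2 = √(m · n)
LHS = (2 + 5)/2 = 7/2
RHS = √(2 · 5) = √(10) ≈ 3.162

LHS ≠ RHS (they differ by about 0.3377), so the equation does not hold here.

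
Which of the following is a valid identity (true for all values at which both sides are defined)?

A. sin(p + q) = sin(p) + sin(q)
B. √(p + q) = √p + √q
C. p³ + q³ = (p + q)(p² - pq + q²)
C

A: fails at (2, 4) — LHS = sin(6) ≈ -0.2794, RHS = sin(4) + sin(2) ≈ 0.1525.
B: fails at (2, 3) — LHS = √(5) ≈ 2.236, RHS = √(2) + √(3) ≈ 3.146.
C: holds — e.g. at (1, 4), both sides equal 65.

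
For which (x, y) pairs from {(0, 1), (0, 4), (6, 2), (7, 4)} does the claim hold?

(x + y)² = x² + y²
Testing each pair:
(0, 1): LHS = 1, RHS = 1 → holds
(0, 4): LHS = 16, RHS = 16 → holds
(6, 2): LHS = 64, RHS = 40 → fails
(7, 4): LHS = 121, RHS = 65 → fails

2 of 4 pairs satisfy the claim.

Answer: (0, 1), (0, 4)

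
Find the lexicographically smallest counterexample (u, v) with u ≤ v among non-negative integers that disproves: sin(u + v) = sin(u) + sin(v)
(u, v) = (1, 1)

Substituting (1, 1) into the claim:
LHS = sin(1 + 1) = sin(2) ≈ 0.9093
RHS = sin(1) + sin(1) = 2·sin(1) ≈ 1.683

Since LHS ≠ RHS, this pair disproves the claim, and no lexicographically smaller pair (u ≤ v, non-negative integers) does.

For instance (1, 6) is also a counterexample (LHS = sin(7) ≈ 0.657, RHS = sin(6) + sin(1) ≈ 0.5621), but it's lexicographically larger.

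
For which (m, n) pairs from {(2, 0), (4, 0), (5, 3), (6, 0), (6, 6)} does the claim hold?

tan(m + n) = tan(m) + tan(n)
(2, 0), (4, 0), (6, 0)

Testing each pair:
(2, 0): LHS = tan(2) ≈ -2.185, RHS = tan(2) ≈ -2.185 → holds
(4, 0): LHS = tan(4) ≈ 1.158, RHS = tan(4) ≈ 1.158 → holds
(5, 3): LHS = tan(8) ≈ -6.8, RHS = tan(5) + tan(3) ≈ -3.523 → fails
(6, 0): LHS = tan(6) ≈ -0.291, RHS = tan(6) ≈ -0.291 → holds
(6, 6): LHS = tan(12) ≈ -0.6359, RHS = 2·tan(6) ≈ -0.582 → fails

3 of 5 pairs satisfy the claim.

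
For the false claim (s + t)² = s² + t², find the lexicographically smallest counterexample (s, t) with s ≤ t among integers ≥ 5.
(s, t) = (5, 5)

Substituting (5, 5) into the claim:
LHS = (5 + 5)² = 100
RHS = 5² + 5² = 50

Since LHS ≠ RHS, this pair disproves the claim, and no lexicographically smaller pair (s ≤ t, integers ≥ 5) does.

For instance (5, 10) is also a counterexample (LHS = 225, RHS = 125), but it's lexicographically larger.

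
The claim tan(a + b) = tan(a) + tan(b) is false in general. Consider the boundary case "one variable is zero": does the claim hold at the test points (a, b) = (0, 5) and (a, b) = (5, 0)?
Yes, holds at both test points

At (0, 5): LHS = tan(5) ≈ -3.381, RHS = tan(5) ≈ -3.381 → equal
At (5, 0): LHS = tan(5) ≈ -3.381, RHS = tan(5) ≈ -3.381 → equal

So the claim does hold at both of these boundary points, even though it is not an identity.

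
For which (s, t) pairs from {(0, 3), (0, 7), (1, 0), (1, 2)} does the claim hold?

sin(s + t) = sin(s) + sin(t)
(0, 3), (0, 7), (1, 0)

Testing each pair:
(0, 3): LHS = sin(3) ≈ 0.1411, RHS = sin(3) ≈ 0.1411 → holds
(0, 7): LHS = sin(7) ≈ 0.657, RHS = sin(7) ≈ 0.657 → holds
(1, 0): LHS = sin(1) ≈ 0.8415, RHS = sin(1) ≈ 0.8415 → holds
(1, 2): LHS = sin(3) ≈ 0.1411, RHS = sin(1) + sin(2) ≈ 1.751 → fails

3 of 4 pairs satisfy the claim.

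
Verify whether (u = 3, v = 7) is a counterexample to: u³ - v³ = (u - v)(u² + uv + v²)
No

Substituting u = 3, v = 7:
LHS = 3³ - 7³ = -316
RHS = (3 - 7)(3² + 3·7 + 7²) = -316

The sides agree, so this pair does not disprove the claim.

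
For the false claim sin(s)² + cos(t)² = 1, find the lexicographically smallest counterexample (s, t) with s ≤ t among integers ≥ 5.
Substituting (5, 6) into the claim:
LHS = sin(5)² + cos(6)² ≈ 1.841
RHS = 1

Since LHS ≠ RHS, this pair disproves the claim, and no lexicographically smaller pair (s ≤ t, integers ≥ 5) does.

For instance (6, 9) is also a counterexample (LHS = sin(6)² + cos(9)² ≈ 0.9082, RHS = 1), but it's lexicographically larger.

Answer: (s, t) = (5, 6)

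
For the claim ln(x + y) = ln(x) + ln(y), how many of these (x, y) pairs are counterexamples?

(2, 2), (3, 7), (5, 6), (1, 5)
Testing each pair:
(2, 2): LHS = ln(4) ≈ 1.386, RHS = 2·ln(2) ≈ 1.386 → satisfies claim
(3, 7): LHS = ln(10) ≈ 2.303, RHS = ln(3) + ln(7) ≈ 3.045 → counterexample
(5, 6): LHS = ln(11) ≈ 2.398, RHS = ln(5) + ln(6) ≈ 3.401 → counterexample
(1, 5): LHS = ln(6) ≈ 1.792, RHS = ln(5) ≈ 1.609 → counterexample

That makes 3 counterexamples.

Answer: 3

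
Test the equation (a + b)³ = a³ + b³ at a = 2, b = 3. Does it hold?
Substituting a = 2, b = 3:

LHS = (2 + 3)³ = 125
RHS = 2³ + 3³ = 35

LHS ≠ RHS, so the equation does not hold at this point.

Answer: Fails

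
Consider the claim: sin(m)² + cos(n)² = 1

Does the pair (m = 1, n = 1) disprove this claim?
No

Substituting m = 1, n = 1:
LHS = sin(1)² + cos(1)² = 1
RHS = 1

The sides agree, so this pair does not disprove the claim.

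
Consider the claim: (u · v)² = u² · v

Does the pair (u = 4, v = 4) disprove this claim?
Yes

Substituting u = 4, v = 4:
LHS = (4 · 4)² = 256
RHS = 4² · 4 = 64

Since LHS ≠ RHS, this pair disproves the claim.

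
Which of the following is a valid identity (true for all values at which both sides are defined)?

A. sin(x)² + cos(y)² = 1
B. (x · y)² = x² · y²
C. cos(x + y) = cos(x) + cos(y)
B

A: fails at (3, 4) — LHS = sin(3)² + cos(4)² ≈ 0.4472, RHS = 1.
B: holds — e.g. at (4, 4), both sides equal 256.
C: fails at (1, 1) — LHS = cos(2) ≈ -0.4161, RHS = 2·cos(1) ≈ 1.081.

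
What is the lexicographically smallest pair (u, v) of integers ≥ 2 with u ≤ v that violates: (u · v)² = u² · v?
(u, v) = (2, 2)

Substituting (2, 2) into the claim:
LHS = (2 · 2)² = 16
RHS = 2² · 2 = 8

Since LHS ≠ RHS, this pair disproves the claim, and no lexicographically smaller pair (u ≤ v, integers ≥ 2) does.

For instance (4, 4) is also a counterexample (LHS = 256, RHS = 64), but it's lexicographically larger.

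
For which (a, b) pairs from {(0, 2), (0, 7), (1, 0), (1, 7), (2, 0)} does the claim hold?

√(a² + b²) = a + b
(0, 2), (0, 7), (1, 0), (2, 0)

Testing each pair:
(0, 2): LHS = 2, RHS = 2 → holds
(0, 7): LHS = 7, RHS = 7 → holds
(1, 0): LHS = 1, RHS = 1 → holds
(1, 7): LHS = 5·√(2) ≈ 7.071, RHS = 8 → fails
(2, 0): LHS = 2, RHS = 2 → holds

4 of 5 pairs satisfy the claim.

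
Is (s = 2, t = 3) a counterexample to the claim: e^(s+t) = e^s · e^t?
No

Substituting s = 2, t = 3:
LHS = e^(2+3) = e^5 ≈ 148.4
RHS = e^2 · e^3 = e^5 ≈ 148.4

The sides agree, so this pair does not disprove the claim.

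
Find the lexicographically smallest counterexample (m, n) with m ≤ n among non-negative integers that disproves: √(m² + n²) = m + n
(m, n) = (1, 1)

At (0, 0): both sides equal 0, so it holds there.
At (0, 7): both sides equal 7, so it holds there.

Substituting (1, 1) into the claim:
LHS = √(1² + 1²) = √(2) ≈ 1.414
RHS = 1 + 1 = 2

Since LHS ≠ RHS, this pair disproves the claim, and no lexicographically smaller pair (m ≤ n, non-negative integers) does.

For instance (1, 7) is also a counterexample (LHS = 5·√(2) ≈ 7.071, RHS = 8), but it's lexicographically larger.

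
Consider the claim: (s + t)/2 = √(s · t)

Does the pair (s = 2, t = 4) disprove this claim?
Yes

Substituting s = 2, t = 4:
LHS = (2 + 4)/2 = 3
RHS = √(2 · 4) = 2·√(2) ≈ 2.828

Since LHS ≠ RHS, this pair disproves the claim.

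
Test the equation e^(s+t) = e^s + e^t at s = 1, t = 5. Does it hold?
Fails

Substituting s = 1, t = 5:

LHS = e^(1+5) = e^6 ≈ 403.4
RHS = e^1 + e^5 = e + e^5 ≈ 151.1

LHS ≠ RHS, so the equation does not hold at this point.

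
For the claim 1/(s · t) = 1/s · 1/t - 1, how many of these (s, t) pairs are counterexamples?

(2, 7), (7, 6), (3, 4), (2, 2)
4

Testing each pair:
(2, 7): LHS = 1/14, RHS = -13/14 → counterexample
(7, 6): LHS = 1/42, RHS = -41/42 → counterexample
(3, 4): LHS = 1/12, RHS = -11/12 → counterexample
(2, 2): LHS = 1/4, RHS = -3/4 → counterexample

That makes 4 counterexamples.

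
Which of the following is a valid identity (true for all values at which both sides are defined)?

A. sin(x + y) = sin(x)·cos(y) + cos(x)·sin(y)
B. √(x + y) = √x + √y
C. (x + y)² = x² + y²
A: holds — e.g. at (0, 1), both sides equal sin(1) ≈ 0.8415.
B: fails at (5, 8) — LHS = √(13) ≈ 3.606, RHS = √(5) + 2·√(2) ≈ 5.064.
C: fails at (6, 7) — LHS = 169, RHS = 85.

Answer: A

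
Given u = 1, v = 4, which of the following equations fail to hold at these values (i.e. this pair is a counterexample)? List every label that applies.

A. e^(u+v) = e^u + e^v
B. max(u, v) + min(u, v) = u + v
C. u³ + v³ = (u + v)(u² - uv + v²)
A

Evaluating each claim at the given values:
A. LHS = e^5 ≈ 148.4, RHS = e + e^4 ≈ 57.32 → fails here (LHS ≠ RHS)
B. LHS = 5, RHS = 5 → holds here (LHS = RHS)
C. LHS = 65, RHS = 65 → holds here (LHS = RHS)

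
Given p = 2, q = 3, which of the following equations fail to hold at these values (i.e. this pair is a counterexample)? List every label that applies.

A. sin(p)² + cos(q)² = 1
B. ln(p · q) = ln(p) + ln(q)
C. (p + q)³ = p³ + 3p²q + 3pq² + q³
Evaluating each claim at the given values:
A. LHS = sin(2)² + cos(3)² ≈ 1.807, RHS = 1 → fails here (LHS ≠ RHS)
B. LHS = ln(6) ≈ 1.792, RHS = ln(2) + ln(3) ≈ 1.792 → holds here (LHS = RHS)
C. LHS = 125, RHS = 125 → holds here (LHS = RHS)

Answer: A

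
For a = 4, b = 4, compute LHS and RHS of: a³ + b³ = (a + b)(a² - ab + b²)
LHS = 4³ + 4³ = 128
RHS = (4 + 4)(4² - 4·4 + 4²) = 128

LHS = RHS: the two sides agree.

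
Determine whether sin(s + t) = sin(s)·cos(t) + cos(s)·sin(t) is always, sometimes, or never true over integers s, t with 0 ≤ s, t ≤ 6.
Always true

The identity holds for every pair in the range. For instance at (s, t) = (0, 6): both sides equal sin(6) ≈ -0.2794.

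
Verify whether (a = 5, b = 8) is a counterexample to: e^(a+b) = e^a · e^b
No

Substituting a = 5, b = 8:
LHS = e^(5+8) = e^13 ≈ 442413.4
RHS = e^5 · e^8 = e^13 ≈ 442413.4

The sides agree, so this pair does not disprove the claim.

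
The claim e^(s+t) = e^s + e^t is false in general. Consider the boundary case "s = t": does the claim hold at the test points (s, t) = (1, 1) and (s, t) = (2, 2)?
At (1, 1): LHS = e^2 ≈ 7.389 ≠ RHS = 2·e ≈ 5.437
At (2, 2): LHS = e^4 ≈ 54.6 ≠ RHS = 2·e^2 ≈ 14.78

Answer: No, fails at both test points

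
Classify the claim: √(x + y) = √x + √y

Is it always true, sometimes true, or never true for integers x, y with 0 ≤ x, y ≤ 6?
It holds at (x, y) = (0, 6) (both sides equal √(6) ≈ 2.449), but fails at (x, y) = (6, 1) (LHS = √(7) ≈ 2.646, RHS = 1 + √(6) ≈ 3.449).

Answer: Sometimes true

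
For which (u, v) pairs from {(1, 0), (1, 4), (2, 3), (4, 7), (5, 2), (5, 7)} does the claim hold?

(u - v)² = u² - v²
Testing each pair:
(1, 0): LHS = 1, RHS = 1 → holds
(1, 4): LHS = 9, RHS = -15 → fails
(2, 3): LHS = 1, RHS = -5 → fails
(4, 7): LHS = 9, RHS = -33 → fails
(5, 2): LHS = 9, RHS = 21 → fails
(5, 7): LHS = 4, RHS = -24 → fails

1 of 6 pairs satisfies the claim.

Answer: (1, 0)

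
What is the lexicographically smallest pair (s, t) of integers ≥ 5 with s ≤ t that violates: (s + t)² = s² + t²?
(s, t) = (5, 5)

Substituting (5, 5) into the claim:
LHS = (5 + 5)² = 100
RHS = 5² + 5² = 50

Since LHS ≠ RHS, this pair disproves the claim, and no lexicographically smaller pair (s ≤ t, integers ≥ 5) does.

For instance (12, 12) is also a counterexample (LHS = 576, RHS = 288), but it's lexicographically larger.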